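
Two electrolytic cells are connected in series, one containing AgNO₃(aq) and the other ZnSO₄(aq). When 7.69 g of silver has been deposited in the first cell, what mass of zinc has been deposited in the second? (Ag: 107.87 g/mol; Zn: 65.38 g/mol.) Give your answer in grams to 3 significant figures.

2.33 g

n(Ag) = 7.69 / 107.87 = 0.07129 mol
Ag⁺ + e⁻ → Ag, so n(e⁻) = 0.07129 mol
Same current for the same time ⇒ same n(e⁻) = 0.07129 mol in both cells.
Zn²⁺ + 2e⁻ → Zn, so n(Zn) = 0.07129 / 2 = 0.03565 mol
m(Zn) = 0.03565 × 65.38 = 2.33 g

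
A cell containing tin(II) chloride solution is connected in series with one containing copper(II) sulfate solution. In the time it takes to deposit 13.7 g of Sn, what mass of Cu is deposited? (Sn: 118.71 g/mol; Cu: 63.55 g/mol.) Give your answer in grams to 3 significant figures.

7.33 g

n(Sn) = 13.7 / 118.71 = 0.1154 mol
Sn²⁺ + 2e⁻ → Sn, so n(e⁻) = 2 × 0.1154 = 0.2308 mol
In series, the same 0.2308 mol of electrons flows through the second cell.
Cu²⁺ + 2e⁻ → Cu, so n(Cu) = 0.2308 / 2 = 0.1154 mol
m(Cu) = 0.1154 × 63.55 = 7.33 g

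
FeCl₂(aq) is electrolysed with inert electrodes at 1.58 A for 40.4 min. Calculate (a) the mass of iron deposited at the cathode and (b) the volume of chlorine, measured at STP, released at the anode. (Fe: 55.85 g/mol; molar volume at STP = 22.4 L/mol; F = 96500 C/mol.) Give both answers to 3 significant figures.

Q = 1.58 × 2424 = 3830 C; n(e⁻) = 3830 / 96500 = 0.03969 mol
Cathode: Fe²⁺ + 2e⁻ → Fe → n(Fe) = 0.03969/2 = 0.01985 mol → 1.11 g
Anode: 2Cl⁻ → Cl₂ + 2e⁻ → n(Cl₂) = 0.03969/2 = 0.01985 mol → 0.445 L

1.11 g Fe; 0.445 L Cl₂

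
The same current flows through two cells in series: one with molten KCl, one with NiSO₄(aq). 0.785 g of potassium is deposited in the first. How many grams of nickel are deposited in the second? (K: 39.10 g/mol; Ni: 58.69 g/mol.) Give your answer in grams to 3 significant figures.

n(K) = 0.785 / 39.10 = 0.02008 mol
K⁺ + e⁻ → K, so n(e⁻) = 0.02008 mol
In series, the same 0.02008 mol of electrons flows through the second cell.
Ni²⁺ + 2e⁻ → Ni, so n(Ni) = 0.02008 / 2 = 0.01004 mol
m(Ni) = 0.01004 × 58.69 = 0.589 g

0.589 g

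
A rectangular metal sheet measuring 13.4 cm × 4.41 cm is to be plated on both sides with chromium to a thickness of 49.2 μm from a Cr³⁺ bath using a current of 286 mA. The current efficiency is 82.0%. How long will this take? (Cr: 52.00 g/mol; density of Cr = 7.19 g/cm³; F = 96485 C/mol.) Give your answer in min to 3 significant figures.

Plated area = 2 × 13.4 × 4.41 = 118.2 cm²
Volume = 118.2 × 49.2×10⁻⁴ cm = 0.5815 cm³
m(Cr) = 0.5815 × 7.19 = 4.181 g
n(Cr) = 4.181 / 52.00 = 0.08040 mol; n(e⁻) = 3 × 0.08040 = 0.2412 mol
Q = 0.2412 × 96485 / 0.820 = 28380 C
t = 28380 / 0.286 = 99230 s = 1650 min

1650 min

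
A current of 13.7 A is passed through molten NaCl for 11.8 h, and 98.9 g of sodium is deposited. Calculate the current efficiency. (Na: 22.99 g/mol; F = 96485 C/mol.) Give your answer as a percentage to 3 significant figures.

Q = 13.7 × 42480 = 5.820×10^5 C
n(e⁻) = 5.820×10^5 / 96485 = 6.032 mol
Na⁺ + e⁻ → Na, so theoretical n(Na) = 6.032 mol → 138.7 g
Efficiency = 98.9 / 138.7 = 0.7130 = 71.3%

71.3%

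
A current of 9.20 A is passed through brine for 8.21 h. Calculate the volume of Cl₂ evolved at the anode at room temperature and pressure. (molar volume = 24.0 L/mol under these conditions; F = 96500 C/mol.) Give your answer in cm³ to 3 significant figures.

33800 cm³

Q = It = 9.20 × 29556 = 2.719×10^5 C
Moles of electrons = 2.719×10^5 / 96500 = 2.818 mol
2Cl⁻ → Cl₂ + 2e⁻, so n(Cl₂) = 2.818 / 2 = 1.409 mol
V = 1.409 × 24.0 = 33.82 L
= 33800 cm³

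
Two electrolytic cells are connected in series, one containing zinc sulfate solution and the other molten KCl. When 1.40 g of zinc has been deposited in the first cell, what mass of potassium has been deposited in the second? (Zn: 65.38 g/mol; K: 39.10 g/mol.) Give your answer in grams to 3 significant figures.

n(Zn) = 1.40 / 65.38 = 0.02141 mol
Zn²⁺ + 2e⁻ → Zn, so n(e⁻) = 2 × 0.02141 = 0.04282 mol
In series, the same 0.04282 mol of electrons flows through the second cell.
K⁺ + e⁻ → K, so n(K) = 0.04282 mol
m(K) = 0.04282 × 39.10 = 1.67 g

1.67 g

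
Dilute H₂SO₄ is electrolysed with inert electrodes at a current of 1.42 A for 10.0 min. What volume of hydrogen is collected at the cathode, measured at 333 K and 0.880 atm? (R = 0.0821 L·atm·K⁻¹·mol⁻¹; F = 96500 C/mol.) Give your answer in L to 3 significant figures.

Charge passed = 1.42 × 600 = 852.0 C
Moles of electrons = 852.0 / 96500 = 0.008829 mol
2H⁺ + 2e⁻ → H₂, so n(H₂) = 0.008829 / 2 = 0.004415 mol
V = nRT/P = 0.004415 × 0.0821 × 333 / 0.880 = 0.1372 L

0.137 L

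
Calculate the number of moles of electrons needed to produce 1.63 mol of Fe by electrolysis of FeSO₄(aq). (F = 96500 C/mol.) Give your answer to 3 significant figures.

Fe²⁺ + 2e⁻ → Fe, so n(e⁻) = 2 × 1.63 = 3.260 mol

3.26 mol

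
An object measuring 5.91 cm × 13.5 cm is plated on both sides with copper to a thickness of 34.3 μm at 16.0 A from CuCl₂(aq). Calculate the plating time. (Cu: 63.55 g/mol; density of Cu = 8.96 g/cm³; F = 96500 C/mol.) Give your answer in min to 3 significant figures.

Plated area = 2 × 5.91 × 13.5 = 159.6 cm²
Volume = 159.6 × 34.3×10⁻⁴ cm = 0.5474 cm³
m(Cu) = 0.5474 × 8.96 = 4.905 g
n(Cu) = 4.905 / 63.55 = 0.07718 mol; n(e⁻) = 2 × 0.07718 = 0.1544 mol
Q = 0.1544 × 96500 = 14900 C
t = 14900 / 16.0 = 931.3 s = 15.5 min

15.5 min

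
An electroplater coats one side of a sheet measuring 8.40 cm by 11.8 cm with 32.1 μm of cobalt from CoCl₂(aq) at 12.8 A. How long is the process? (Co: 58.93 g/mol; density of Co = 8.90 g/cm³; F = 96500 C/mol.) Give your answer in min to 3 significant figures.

12.1 min

Plated area = 8.40 × 11.8 = 99.12 cm²
Volume = 99.12 × 32.1×10⁻⁴ cm = 0.3182 cm³
m(Co) = 0.3182 × 8.90 = 2.832 g
n(Co) = 2.832 / 58.93 = 0.04806 mol; n(e⁻) = 2 × 0.04806 = 0.09612 mol
Q = 0.09612 × 96500 = 9276 C
t = 9276 / 12.8 = 724.7 s = 12.1 min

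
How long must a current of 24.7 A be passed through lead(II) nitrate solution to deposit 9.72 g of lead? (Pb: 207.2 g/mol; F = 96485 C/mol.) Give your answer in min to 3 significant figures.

n(Pb) = 9.72 / 207.2 = 0.04691 mol
Pb²⁺ + 2e⁻ → Pb, so n(e⁻) = 2 × 0.04691 = 0.09382 mol
Q = 0.09382 × 96485 = 9052 C
t = Q / I = 9052 / 24.7 = 366.5 s = 6.11 min

6.11 min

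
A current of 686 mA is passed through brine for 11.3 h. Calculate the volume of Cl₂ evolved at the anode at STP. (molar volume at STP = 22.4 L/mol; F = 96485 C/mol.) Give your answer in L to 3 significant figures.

3.24 L

Charge passed = 0.686 × 40680 = 27910 C
Moles of electrons = 27910 / 96485 = 0.2893 mol
2Cl⁻ → Cl₂ + 2e⁻, so n(Cl₂) = 0.2893 / 2 = 0.1447 mol
V = 0.1447 × 22.4 = 3.241 L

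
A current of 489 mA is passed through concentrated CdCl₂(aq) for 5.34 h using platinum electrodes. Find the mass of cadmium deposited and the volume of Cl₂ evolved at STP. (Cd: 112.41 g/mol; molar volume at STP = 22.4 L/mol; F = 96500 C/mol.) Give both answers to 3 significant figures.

Q = 0.489 × 19224 = 9401 C; n(e⁻) = 9401 / 96500 = 0.09742 mol
Cathode: Cd²⁺ + 2e⁻ → Cd → n(Cd) = 0.09742/2 = 0.04871 mol → 5.48 g
Anode: 2Cl⁻ → Cl₂ + 2e⁻ → n(Cl₂) = 0.09742/2 = 0.04871 mol → 1.09 L

5.48 g Cd; 1.09 L Cl₂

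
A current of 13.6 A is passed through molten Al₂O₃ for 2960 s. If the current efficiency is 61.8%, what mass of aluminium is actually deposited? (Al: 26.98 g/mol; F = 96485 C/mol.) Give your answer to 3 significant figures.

2.32 g

Q = 13.6 × 2960 = 40260 C
n(e⁻) = 40260 / 96485 = 0.4173 mol
Al³⁺ + 3e⁻ → Al, so theoretical m(Al) = 0.1391 × 26.98 = 3.753 g
Actual mass = 61.8% × 3.753 = 2.32 g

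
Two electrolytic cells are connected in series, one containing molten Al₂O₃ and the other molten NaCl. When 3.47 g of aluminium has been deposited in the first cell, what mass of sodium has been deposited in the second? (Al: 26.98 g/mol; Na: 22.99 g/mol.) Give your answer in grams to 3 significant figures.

n(Al) = 3.47 / 26.98 = 0.1286 mol
Al³⁺ + 3e⁻ → Al, so n(e⁻) = 3 × 0.1286 = 0.3858 mol
In series, the same 0.3858 mol of electrons flows through the second cell.
Na⁺ + e⁻ → Na, so n(Na) = 0.3858 mol
m(Na) = 0.3858 × 22.99 = 8.87 g

8.87 g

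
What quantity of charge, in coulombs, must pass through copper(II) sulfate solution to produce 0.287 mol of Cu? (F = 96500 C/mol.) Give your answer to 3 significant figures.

55400 C

Cu²⁺ + 2e⁻ → Cu, so n(e⁻) = 2 × 0.287 = 0.5740 mol
Q = 0.5740 × 96500 = 55390 C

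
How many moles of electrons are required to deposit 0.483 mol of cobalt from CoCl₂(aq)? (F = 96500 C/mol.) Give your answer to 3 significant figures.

0.966 mol

Co²⁺ + 2e⁻ → Co, so n(e⁻) = 2 × 0.483 = 0.9660 mol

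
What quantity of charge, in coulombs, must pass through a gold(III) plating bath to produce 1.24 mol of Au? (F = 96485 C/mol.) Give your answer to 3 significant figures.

3.59×10^5 C

Au³⁺ + 3e⁻ → Au, so n(e⁻) = 3 × 1.24 = 3.720 mol
Q = 3.720 × 96485 = 3.589×10^5 C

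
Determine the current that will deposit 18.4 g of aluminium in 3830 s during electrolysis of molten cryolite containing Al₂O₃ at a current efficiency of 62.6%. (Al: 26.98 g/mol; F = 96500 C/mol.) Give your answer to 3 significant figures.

82.3 A

n(Al) = 18.4 / 26.98 = 0.6820 mol
Al³⁺ + 3e⁻ → Al, so n(e⁻) = 3 × 0.6820 = 2.046 mol
Q = 2.046 × 96500 / 0.626 = 3.154×10^5 C
I = Q / t = 3.154×10^5 / 3830 s = 82.3 A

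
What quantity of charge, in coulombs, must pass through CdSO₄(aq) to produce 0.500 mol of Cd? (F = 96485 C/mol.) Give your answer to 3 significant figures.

96500 C

Cd²⁺ + 2e⁻ → Cd, so n(e⁻) = 2 × 0.500 = 1.000 mol
Q = 1.000 × 96485 = 96490 C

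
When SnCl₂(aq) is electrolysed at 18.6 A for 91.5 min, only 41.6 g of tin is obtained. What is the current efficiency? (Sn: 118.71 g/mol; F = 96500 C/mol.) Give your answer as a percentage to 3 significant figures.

Q = 18.6 × 5490 = 1.021×10^5 C
n(e⁻) = 1.021×10^5 / 96500 = 1.058 mol
Sn²⁺ + 2e⁻ → Sn, so theoretical n(Sn) = 0.5290 mol → 62.80 g
Efficiency = 41.6 / 62.80 = 0.6624 = 66.2%

66.2%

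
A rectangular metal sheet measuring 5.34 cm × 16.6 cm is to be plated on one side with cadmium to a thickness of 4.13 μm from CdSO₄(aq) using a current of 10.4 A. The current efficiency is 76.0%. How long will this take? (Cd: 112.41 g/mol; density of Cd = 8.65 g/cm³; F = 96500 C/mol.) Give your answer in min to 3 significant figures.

Plated area = 5.34 × 16.6 = 88.64 cm²
Volume = 88.64 × 4.13×10⁻⁴ cm = 0.03661 cm³
m(Cd) = 0.03661 × 8.65 = 0.3167 g
n(Cd) = 0.3167 / 112.41 = 0.002817 mol; n(e⁻) = 2 × 0.002817 = 0.005634 mol
Q = 0.005634 × 96500 / 0.760 = 715.4 C
t = 715.4 / 10.4 = 68.79 s = 1.15 min

1.15 min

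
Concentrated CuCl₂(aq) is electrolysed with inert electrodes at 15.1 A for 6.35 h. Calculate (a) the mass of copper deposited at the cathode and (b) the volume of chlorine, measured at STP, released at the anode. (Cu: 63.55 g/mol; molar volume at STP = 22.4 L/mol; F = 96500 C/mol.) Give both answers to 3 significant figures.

114 g Cu; 40.1 L Cl₂

Q = 15.1 × 22860 = 3.452×10^5 C; n(e⁻) = 3.452×10^5 / 96500 = 3.577 mol
Cathode: Cu²⁺ + 2e⁻ → Cu → n(Cu) = 3.577/2 = 1.789 mol → 114 g
Anode: 2Cl⁻ → Cl₂ + 2e⁻ → n(Cl₂) = 3.577/2 = 1.789 mol → 40.1 L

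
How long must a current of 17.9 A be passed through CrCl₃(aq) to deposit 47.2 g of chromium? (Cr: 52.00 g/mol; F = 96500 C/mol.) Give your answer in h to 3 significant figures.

n(Cr) = 47.2 / 52.00 = 0.9077 mol
Cr³⁺ + 3e⁻ → Cr, so n(e⁻) = 3 × 0.9077 = 2.723 mol
Q = 2.723 × 96500 = 2.628×10^5 C
t = Q / I = 2.628×10^5 / 17.9 = 14680 s = 4.08 h

4.08 h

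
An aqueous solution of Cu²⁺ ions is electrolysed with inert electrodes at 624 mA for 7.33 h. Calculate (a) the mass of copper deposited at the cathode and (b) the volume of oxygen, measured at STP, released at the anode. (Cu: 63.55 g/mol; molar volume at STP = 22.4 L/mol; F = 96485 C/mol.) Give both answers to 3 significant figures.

Q = 0.624 × 26388 = 16470 C; n(e⁻) = 16470 / 96485 = 0.1707 mol
Cathode: Cu²⁺ + 2e⁻ → Cu → n(Cu) = 0.1707/2 = 0.08535 mol → 5.42 g
Anode: 2H₂O → O₂ + 4H⁺ + 4e⁻ → n(O₂) = 0.1707/4 = 0.04268 mol → 0.956 L

5.42 g Cu; 0.956 L O₂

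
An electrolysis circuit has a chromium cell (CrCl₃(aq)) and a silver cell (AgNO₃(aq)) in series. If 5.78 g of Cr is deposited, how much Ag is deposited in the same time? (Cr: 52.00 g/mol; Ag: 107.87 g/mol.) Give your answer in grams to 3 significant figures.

n(Cr) = 5.78 / 52.00 = 0.1112 mol
Cr³⁺ + 3e⁻ → Cr, so n(e⁻) = 3 × 0.1112 = 0.3336 mol
The cells are in series, so the same charge (and hence the same n(e⁻) = 0.3336 mol) passes through both.
Ag⁺ + e⁻ → Ag, so n(Ag) = 0.3336 mol
m(Ag) = 0.3336 × 107.87 = 36.0 g

36.0 g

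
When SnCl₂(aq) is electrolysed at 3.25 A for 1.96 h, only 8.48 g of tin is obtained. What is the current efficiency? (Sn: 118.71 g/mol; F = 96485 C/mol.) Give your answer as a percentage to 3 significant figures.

Q = 3.25 × 7056 = 22930 C
n(e⁻) = 22930 / 96485 = 0.2377 mol
Sn²⁺ + 2e⁻ → Sn, so theoretical n(Sn) = 0.1189 mol → 14.11 g
Efficiency = 8.48 / 14.11 = 0.6010 = 60.1%

60.1%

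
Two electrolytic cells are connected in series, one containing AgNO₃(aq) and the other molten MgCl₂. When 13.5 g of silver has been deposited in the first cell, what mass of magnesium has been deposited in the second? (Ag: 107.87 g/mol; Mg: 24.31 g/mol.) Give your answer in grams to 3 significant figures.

1.52 g

n(Ag) = 13.5 / 107.87 = 0.1252 mol
Ag⁺ + e⁻ → Ag, so n(e⁻) = 0.1252 mol
Since the cells are in series, n(e⁻) in the Mg cell is also 0.1252 mol.
Mg²⁺ + 2e⁻ → Mg, so n(Mg) = 0.1252 / 2 = 0.06260 mol
m(Mg) = 0.06260 × 24.31 = 1.52 g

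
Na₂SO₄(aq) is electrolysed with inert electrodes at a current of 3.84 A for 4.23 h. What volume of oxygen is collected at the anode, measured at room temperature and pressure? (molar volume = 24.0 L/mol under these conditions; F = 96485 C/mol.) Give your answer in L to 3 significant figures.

Q = 3.84 A × 15228 s = 58480 C
n(e⁻) = Q/F = 58480/96485 = 0.6061 mol
2H₂O → O₂ + 4H⁺ + 4e⁻, so n(O₂) = 0.6061 / 4 = 0.1515 mol
V = 0.1515 × 24.0 = 3.636 L

3.64 L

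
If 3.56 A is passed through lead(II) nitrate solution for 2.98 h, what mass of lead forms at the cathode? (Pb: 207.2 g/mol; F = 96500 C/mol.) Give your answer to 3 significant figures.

Charge passed = 3.56 × 10728 = 38190 C
n(e⁻) = 38190 / 96500 = 0.3958 mol
Pb²⁺ + 2e⁻ → Pb, so n(Pb) = 0.3958 / 2 = 0.1979 mol
m = 0.1979 × 207.2 = 41.0 g

41.0 g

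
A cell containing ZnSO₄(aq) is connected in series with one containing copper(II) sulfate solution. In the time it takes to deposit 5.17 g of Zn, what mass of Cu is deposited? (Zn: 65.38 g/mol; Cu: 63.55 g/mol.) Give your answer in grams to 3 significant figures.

n(Zn) = 5.17 / 65.38 = 0.07908 mol
Zn²⁺ + 2e⁻ → Zn, so n(e⁻) = 2 × 0.07908 = 0.1582 mol
Same current for the same time ⇒ same n(e⁻) = 0.1582 mol in both cells.
Cu²⁺ + 2e⁻ → Cu, so n(Cu) = 0.1582 / 2 = 0.07910 mol
m(Cu) = 0.07910 × 63.55 = 5.03 g

5.03 g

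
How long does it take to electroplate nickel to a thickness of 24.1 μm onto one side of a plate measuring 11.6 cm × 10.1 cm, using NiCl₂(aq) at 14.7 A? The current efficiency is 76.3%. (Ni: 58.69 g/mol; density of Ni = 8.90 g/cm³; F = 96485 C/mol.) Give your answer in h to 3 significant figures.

Plated area = 11.6 × 10.1 = 117.2 cm²
Volume = 117.2 × 24.1×10⁻⁴ cm = 0.2825 cm³
m(Ni) = 0.2825 × 8.90 = 2.514 g
n(Ni) = 2.514 / 58.69 = 0.04284 mol; n(e⁻) = 2 × 0.04284 = 0.08568 mol
Q = 0.08568 × 96485 / 0.763 = 10830 C
t = 10830 / 14.7 = 736.7 s = 0.205 h

0.205 h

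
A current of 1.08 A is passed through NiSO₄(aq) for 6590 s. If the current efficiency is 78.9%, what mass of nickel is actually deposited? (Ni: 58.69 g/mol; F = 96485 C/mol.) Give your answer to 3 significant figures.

1.71 g

Q = 1.08 × 6590 = 7117 C
n(e⁻) = 7117 / 96485 = 0.07376 mol
Ni²⁺ + 2e⁻ → Ni, so theoretical m(Ni) = 0.03688 × 58.69 = 2.164 g
Actual mass = 78.9% × 2.164 = 1.71 g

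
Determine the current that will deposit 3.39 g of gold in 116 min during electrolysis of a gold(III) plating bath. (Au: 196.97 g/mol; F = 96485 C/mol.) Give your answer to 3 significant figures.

n(Au) = 3.39 / 196.97 = 0.01721 mol
Au³⁺ + 3e⁻ → Au, so n(e⁻) = 3 × 0.01721 = 0.05163 mol
Q = 0.05163 × 96485 = 4982 C
I = Q / t = 4982 / 6960 s = 0.716 A

0.716 A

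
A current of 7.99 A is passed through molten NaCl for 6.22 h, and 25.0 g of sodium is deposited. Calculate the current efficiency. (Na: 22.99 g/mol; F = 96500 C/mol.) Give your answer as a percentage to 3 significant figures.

Q = 7.99 × 22392 = 1.789×10^5 C
n(e⁻) = 1.789×10^5 / 96500 = 1.854 mol
Na⁺ + e⁻ → Na, so theoretical n(Na) = 1.854 mol → 42.62 g
Efficiency = 25.0 / 42.62 = 0.5866 = 58.7%

58.7%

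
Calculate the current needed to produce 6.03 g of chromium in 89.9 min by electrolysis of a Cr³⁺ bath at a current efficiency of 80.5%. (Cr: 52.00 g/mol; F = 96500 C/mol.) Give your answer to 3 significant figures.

7.73 A

n(Cr) = 6.03 / 52.00 = 0.1160 mol
Cr³⁺ + 3e⁻ → Cr, so n(e⁻) = 3 × 0.1160 = 0.3480 mol
Q = 0.3480 × 96500 / 0.805 = 41720 C
I = Q / t = 41720 / 5394 s = 7.73 A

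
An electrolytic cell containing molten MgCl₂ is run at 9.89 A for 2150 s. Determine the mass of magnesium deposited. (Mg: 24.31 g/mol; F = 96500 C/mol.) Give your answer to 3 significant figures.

2.68 g

Q = It = 9.89 × 2150 = 21260 C
n(e⁻) = 21260 / 96500 = 0.2203 mol
Mg²⁺ + 2e⁻ → Mg, so n(Mg) = 0.2203 / 2 = 0.1102 mol
m = 0.1102 × 24.31 = 2.68 g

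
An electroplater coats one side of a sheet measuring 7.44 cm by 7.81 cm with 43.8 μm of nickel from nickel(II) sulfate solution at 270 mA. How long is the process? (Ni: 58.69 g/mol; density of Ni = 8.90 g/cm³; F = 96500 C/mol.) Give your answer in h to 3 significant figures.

Plated area = 7.44 × 7.81 = 58.11 cm²
Volume = 58.11 × 43.8×10⁻⁴ cm = 0.2545 cm³
m(Ni) = 0.2545 × 8.90 = 2.265 g
n(Ni) = 2.265 / 58.69 = 0.03859 mol; n(e⁻) = 2 × 0.03859 = 0.07718 mol
Q = 0.07718 × 96500 = 7448 C
t = 7448 / 0.270 = 27590 s = 7.66 h

7.66 h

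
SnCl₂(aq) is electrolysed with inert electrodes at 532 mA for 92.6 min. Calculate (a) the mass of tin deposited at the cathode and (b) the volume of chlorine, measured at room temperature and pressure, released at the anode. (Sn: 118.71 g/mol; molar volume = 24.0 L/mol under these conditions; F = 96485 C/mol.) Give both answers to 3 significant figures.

1.82 g Sn; 0.368 L Cl₂

Q = 0.532 × 5556 = 2956 C; n(e⁻) = 2956 / 96485 = 0.03064 mol
Cathode: Sn²⁺ + 2e⁻ → Sn → n(Sn) = 0.03064/2 = 0.01532 mol → 1.82 g
Anode: 2Cl⁻ → Cl₂ + 2e⁻ → n(Cl₂) = 0.03064/2 = 0.01532 mol → 0.368 L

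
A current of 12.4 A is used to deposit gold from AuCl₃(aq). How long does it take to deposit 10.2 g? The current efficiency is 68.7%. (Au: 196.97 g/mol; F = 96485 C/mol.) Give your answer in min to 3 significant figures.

29.3 min

n(Au) = 10.2 / 196.97 = 0.05178 mol
Au³⁺ + 3e⁻ → Au, so n(e⁻) = 3 × 0.05178 = 0.1553 mol
Q = 0.1553 × 96485 / 0.687 = 21810 C
t = Q / I = 21810 / 12.4 = 1759 s = 29.3 min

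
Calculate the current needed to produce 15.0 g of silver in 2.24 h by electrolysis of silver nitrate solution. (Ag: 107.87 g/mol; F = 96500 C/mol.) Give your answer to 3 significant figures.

n(Ag) = 15.0 / 107.87 = 0.1391 mol
Ag⁺ + e⁻ → Ag, so n(e⁻) = 0.1391 mol
Q = 0.1391 × 96500 = 13420 C
I = Q / t = 13420 / 8064 s = 1.66 A

1.66 A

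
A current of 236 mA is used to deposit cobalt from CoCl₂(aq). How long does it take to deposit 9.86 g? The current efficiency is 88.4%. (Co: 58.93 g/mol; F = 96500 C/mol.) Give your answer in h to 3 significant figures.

43.0 h

n(Co) = 9.86 / 58.93 = 0.1673 mol
Co²⁺ + 2e⁻ → Co, so n(e⁻) = 2 × 0.1673 = 0.3346 mol
Q = 0.3346 × 96500 / 0.884 = 36530 C
t = Q / I = 36530 / 0.236 = 1.548×10^5 s = 43.0 h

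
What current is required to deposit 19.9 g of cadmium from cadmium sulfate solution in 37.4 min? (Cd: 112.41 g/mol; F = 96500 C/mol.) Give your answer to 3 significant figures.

15.2 A

n(Cd) = 19.9 / 112.41 = 0.1770 mol
Cd²⁺ + 2e⁻ → Cd, so n(e⁻) = 2 × 0.1770 = 0.3540 mol
Q = 0.3540 × 96500 = 34160 C
I = Q / t = 34160 / 2244 s = 15.2 A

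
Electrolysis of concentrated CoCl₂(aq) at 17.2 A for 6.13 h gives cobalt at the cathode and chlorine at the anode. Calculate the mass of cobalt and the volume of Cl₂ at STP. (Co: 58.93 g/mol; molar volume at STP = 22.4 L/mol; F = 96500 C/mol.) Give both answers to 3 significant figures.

116 g Co; 44.1 L Cl₂

Q = 17.2 × 22068 = 3.796×10^5 C; n(e⁻) = 3.796×10^5 / 96500 = 3.934 mol
Cathode: Co²⁺ + 2e⁻ → Co → n(Co) = 3.934/2 = 1.967 mol → 116 g
Anode: 2Cl⁻ → Cl₂ + 2e⁻ → n(Cl₂) = 3.934/2 = 1.967 mol → 44.1 L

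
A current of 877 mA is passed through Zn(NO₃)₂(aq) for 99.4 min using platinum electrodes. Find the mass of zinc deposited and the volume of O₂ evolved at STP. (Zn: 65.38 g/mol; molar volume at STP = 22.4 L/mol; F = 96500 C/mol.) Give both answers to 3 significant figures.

1.77 g Zn; 0.304 L O₂

Q = 0.877 × 5964 = 5230 C; n(e⁻) = 5230 / 96500 = 0.05420 mol
Cathode: Zn²⁺ + 2e⁻ → Zn → n(Zn) = 0.05420/2 = 0.02710 mol → 1.77 g
Anode: 2H₂O → O₂ + 4H⁺ + 4e⁻ → n(O₂) = 0.05420/4 = 0.01355 mol → 0.304 L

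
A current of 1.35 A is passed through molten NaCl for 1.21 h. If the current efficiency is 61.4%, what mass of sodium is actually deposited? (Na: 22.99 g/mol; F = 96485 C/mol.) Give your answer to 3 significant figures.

0.860 g

Q = 1.35 × 4356 = 5881 C
n(e⁻) = 5881 / 96485 = 0.06095 mol
Na⁺ + e⁻ → Na, so theoretical m(Na) = 0.06095 × 22.99 = 1.401 g
Actual mass = 61.4% × 1.401 = 0.860 g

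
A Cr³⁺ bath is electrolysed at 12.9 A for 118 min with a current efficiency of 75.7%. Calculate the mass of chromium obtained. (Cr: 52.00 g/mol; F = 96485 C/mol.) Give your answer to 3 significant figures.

Q = 12.9 × 7080 = 91330 C
n(e⁻) = 91330 / 96485 = 0.9466 mol
Cr³⁺ + 3e⁻ → Cr, so theoretical m(Cr) = 0.3155 × 52.00 = 16.41 g
Actual mass = 75.7% × 16.41 = 12.4 g

12.4 g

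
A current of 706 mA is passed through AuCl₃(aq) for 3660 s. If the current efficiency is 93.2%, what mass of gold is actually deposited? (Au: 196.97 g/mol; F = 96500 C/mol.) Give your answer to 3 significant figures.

Q = 0.706 × 3660 = 2584 C
n(e⁻) = 2584 / 96500 = 0.02678 mol
Au³⁺ + 3e⁻ → Au, so theoretical m(Au) = 0.008927 × 196.97 = 1.758 g
Actual mass = 93.2% × 1.758 = 1.64 g

1.64 g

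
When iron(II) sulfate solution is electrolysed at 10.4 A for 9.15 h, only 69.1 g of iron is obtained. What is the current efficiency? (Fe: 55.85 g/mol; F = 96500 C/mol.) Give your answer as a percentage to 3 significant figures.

Q = 10.4 × 32940 = 3.426×10^5 C
n(e⁻) = 3.426×10^5 / 96500 = 3.550 mol
Fe²⁺ + 2e⁻ → Fe, so theoretical n(Fe) = 1.775 mol → 99.13 g
Efficiency = 69.1 / 99.13 = 0.6971 = 69.7%

69.7%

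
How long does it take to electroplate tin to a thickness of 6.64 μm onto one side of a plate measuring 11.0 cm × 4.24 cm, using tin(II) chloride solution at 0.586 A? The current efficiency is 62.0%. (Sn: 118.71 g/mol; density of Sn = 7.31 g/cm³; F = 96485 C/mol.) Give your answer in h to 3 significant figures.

0.281 h

Plated area = 11.0 × 4.24 = 46.64 cm²
Volume = 46.64 × 6.64×10⁻⁴ cm = 0.03097 cm³
m(Sn) = 0.03097 × 7.31 = 0.2264 g
n(Sn) = 0.2264 / 118.71 = 0.001907 mol; n(e⁻) = 2 × 0.001907 = 0.003814 mol
Q = 0.003814 × 96485 / 0.620 = 593.5 C
t = 593.5 / 0.586 = 1013 s = 0.281 h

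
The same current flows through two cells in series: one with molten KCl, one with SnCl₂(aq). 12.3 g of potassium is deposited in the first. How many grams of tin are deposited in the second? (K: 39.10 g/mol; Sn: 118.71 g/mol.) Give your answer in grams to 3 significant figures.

18.7 g

n(K) = 12.3 / 39.10 = 0.3146 mol
K⁺ + e⁻ → K, so n(e⁻) = 0.3146 mol
The cells are in series, so the same charge (and hence the same n(e⁻) = 0.3146 mol) passes through both.
Sn²⁺ + 2e⁻ → Sn, so n(Sn) = 0.3146 / 2 = 0.1573 mol
m(Sn) = 0.1573 × 118.71 = 18.7 g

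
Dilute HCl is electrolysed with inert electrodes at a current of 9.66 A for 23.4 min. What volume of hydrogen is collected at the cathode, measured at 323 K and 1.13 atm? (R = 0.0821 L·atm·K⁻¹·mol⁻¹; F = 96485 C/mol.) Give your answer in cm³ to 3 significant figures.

Charge passed = 9.66 × 1404 = 13560 C
n(e⁻) = Q/F = 13560/96485 = 0.1405 mol
2H⁺ + 2e⁻ → H₂, so n(H₂) = 0.1405 / 2 = 0.07025 mol
V = nRT/P = 0.07025 × 0.0821 × 323 / 1.13 = 1.649 L
= 1650 cm³

1650 cm³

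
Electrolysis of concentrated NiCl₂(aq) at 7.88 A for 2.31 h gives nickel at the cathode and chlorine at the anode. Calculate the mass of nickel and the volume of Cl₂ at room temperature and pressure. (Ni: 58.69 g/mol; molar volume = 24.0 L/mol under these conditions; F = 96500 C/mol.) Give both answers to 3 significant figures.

19.9 g Ni; 8.15 L Cl₂

Q = 7.88 × 8316 = 65530 C; n(e⁻) = 65530 / 96500 = 0.6791 mol
Cathode: Ni²⁺ + 2e⁻ → Ni → n(Ni) = 0.6791/2 = 0.3396 mol → 19.9 g
Anode: 2Cl⁻ → Cl₂ + 2e⁻ → n(Cl₂) = 0.6791/2 = 0.3396 mol → 8.15 L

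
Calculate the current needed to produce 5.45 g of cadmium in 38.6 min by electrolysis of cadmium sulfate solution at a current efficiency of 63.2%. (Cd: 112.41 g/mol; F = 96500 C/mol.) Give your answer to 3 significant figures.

n(Cd) = 5.45 / 112.41 = 0.04848 mol
Cd²⁺ + 2e⁻ → Cd, so n(e⁻) = 2 × 0.04848 = 0.09696 mol
Q = 0.09696 × 96500 / 0.632 = 14800 C
I = Q / t = 14800 / 2316 s = 6.39 A

6.39 A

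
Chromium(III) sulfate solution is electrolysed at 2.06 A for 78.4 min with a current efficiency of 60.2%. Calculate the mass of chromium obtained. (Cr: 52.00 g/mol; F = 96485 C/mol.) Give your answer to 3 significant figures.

Q = 2.06 × 4704 = 9690 C
n(e⁻) = 9690 / 96485 = 0.1004 mol
Cr³⁺ + 3e⁻ → Cr, so theoretical m(Cr) = 0.03347 × 52.00 = 1.740 g
Actual mass = 60.2% × 1.740 = 1.05 g

1.05 g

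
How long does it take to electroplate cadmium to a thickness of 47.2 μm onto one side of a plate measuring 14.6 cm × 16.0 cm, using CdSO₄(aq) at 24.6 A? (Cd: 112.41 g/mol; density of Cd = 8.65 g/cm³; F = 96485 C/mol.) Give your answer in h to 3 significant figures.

Plated area = 14.6 × 16.0 = 233.6 cm²
Volume = 233.6 × 47.2×10⁻⁴ cm = 1.103 cm³
m(Cd) = 1.103 × 8.65 = 9.541 g
n(Cd) = 9.541 / 112.41 = 0.08488 mol; n(e⁻) = 2 × 0.08488 = 0.1698 mol
Q = 0.1698 × 96485 = 16380 C
t = 16380 / 24.6 = 665.9 s = 0.185 h

0.185 h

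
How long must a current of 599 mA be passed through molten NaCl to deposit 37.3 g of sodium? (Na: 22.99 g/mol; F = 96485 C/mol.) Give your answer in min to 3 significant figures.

n(Na) = 37.3 / 22.99 = 1.622 mol
Na⁺ + e⁻ → Na, so n(e⁻) = 1.622 mol
Q = 1.622 × 96485 = 1.565×10^5 C
t = Q / I = 1.565×10^5 / 0.599 = 2.613×10^5 s = 4360 min

4360 min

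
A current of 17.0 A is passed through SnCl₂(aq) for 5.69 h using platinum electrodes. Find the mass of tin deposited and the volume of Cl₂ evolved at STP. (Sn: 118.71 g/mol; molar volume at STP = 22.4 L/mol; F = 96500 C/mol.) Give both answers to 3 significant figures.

214 g Sn; 40.4 L Cl₂

Q = 17.0 × 20484 = 3.482×10^5 C; n(e⁻) = 3.482×10^5 / 96500 = 3.608 mol
Cathode: Sn²⁺ + 2e⁻ → Sn → n(Sn) = 3.608/2 = 1.804 mol → 214 g
Anode: 2Cl⁻ → Cl₂ + 2e⁻ → n(Cl₂) = 3.608/2 = 1.804 mol → 40.4 L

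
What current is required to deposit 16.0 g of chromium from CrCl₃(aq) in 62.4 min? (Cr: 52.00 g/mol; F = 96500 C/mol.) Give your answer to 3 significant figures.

n(Cr) = 16.0 / 52.00 = 0.3077 mol
Cr³⁺ + 3e⁻ → Cr, so n(e⁻) = 3 × 0.3077 = 0.9231 mol
Q = 0.9231 × 96500 = 89080 C
I = Q / t = 89080 / 3744 s = 23.8 A

23.8 A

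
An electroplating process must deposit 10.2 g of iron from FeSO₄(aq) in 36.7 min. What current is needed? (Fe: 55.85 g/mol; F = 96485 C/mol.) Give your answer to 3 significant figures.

16.0 A

n(Fe) = 10.2 / 55.85 = 0.1826 mol
Fe²⁺ + 2e⁻ → Fe, so n(e⁻) = 2 × 0.1826 = 0.3652 mol
Q = 0.3652 × 96485 = 35240 C
I = Q / t = 35240 / 2202 s = 16.0 A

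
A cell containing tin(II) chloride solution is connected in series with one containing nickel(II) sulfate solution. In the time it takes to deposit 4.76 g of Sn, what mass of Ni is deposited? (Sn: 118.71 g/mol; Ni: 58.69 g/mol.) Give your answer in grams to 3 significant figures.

n(Sn) = 4.76 / 118.71 = 0.04010 mol
Sn²⁺ + 2e⁻ → Sn, so n(e⁻) = 2 × 0.04010 = 0.08020 mol
Same current for the same time ⇒ same n(e⁻) = 0.08020 mol in both cells.
Ni²⁺ + 2e⁻ → Ni, so n(Ni) = 0.08020 / 2 = 0.04010 mol
m(Ni) = 0.04010 × 58.69 = 2.35 g

2.35 g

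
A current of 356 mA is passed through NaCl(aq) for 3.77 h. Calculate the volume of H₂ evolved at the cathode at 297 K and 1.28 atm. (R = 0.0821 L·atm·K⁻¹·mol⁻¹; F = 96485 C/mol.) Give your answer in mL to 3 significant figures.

Q = 0.356 A × 13572 s = 4832 C
Moles of electrons = 4832 / 96485 = 0.05008 mol
2H⁺ + 2e⁻ → H₂, so n(H₂) = 0.05008 / 2 = 0.02504 mol
V = nRT/P = 0.02504 × 0.0821 × 297 / 1.28 = 0.4770 L
= 477 mL

477 mL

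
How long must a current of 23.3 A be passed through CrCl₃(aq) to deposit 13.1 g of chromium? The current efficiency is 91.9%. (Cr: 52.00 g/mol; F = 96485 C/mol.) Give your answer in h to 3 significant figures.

n(Cr) = 13.1 / 52.00 = 0.2519 mol
Cr³⁺ + 3e⁻ → Cr, so n(e⁻) = 3 × 0.2519 = 0.7557 mol
Q = 0.7557 × 96485 / 0.919 = 79340 C
t = Q / I = 79340 / 23.3 = 3405 s = 0.946 h

0.946 h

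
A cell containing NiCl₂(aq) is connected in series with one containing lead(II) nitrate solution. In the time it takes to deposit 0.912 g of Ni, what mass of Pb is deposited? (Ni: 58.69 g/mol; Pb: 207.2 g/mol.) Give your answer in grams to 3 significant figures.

3.22 g

n(Ni) = 0.912 / 58.69 = 0.01554 mol
Ni²⁺ + 2e⁻ → Ni, so n(e⁻) = 2 × 0.01554 = 0.03108 mol
The cells are in series, so the same charge (and hence the same n(e⁻) = 0.03108 mol) passes through both.
Pb²⁺ + 2e⁻ → Pb, so n(Pb) = 0.03108 / 2 = 0.01554 mol
m(Pb) = 0.01554 × 207.2 = 3.22 g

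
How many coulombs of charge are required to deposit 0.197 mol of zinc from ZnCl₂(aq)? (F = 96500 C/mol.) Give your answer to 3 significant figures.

38000 C

Zn²⁺ + 2e⁻ → Zn, so n(e⁻) = 2 × 0.197 = 0.3940 mol
Q = 0.3940 × 96500 = 38020 C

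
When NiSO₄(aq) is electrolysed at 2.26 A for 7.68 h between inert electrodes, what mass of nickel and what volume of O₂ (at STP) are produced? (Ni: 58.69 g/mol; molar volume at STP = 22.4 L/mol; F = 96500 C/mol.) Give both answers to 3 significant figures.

19.0 g Ni; 3.63 L O₂

Q = 2.26 × 27648 = 62480 C; n(e⁻) = 62480 / 96500 = 0.6475 mol
Cathode: Ni²⁺ + 2e⁻ → Ni → n(Ni) = 0.6475/2 = 0.3238 mol → 19.0 g
Anode: 2H₂O → O₂ + 4H⁺ + 4e⁻ → n(O₂) = 0.6475/4 = 0.1619 mol → 3.63 L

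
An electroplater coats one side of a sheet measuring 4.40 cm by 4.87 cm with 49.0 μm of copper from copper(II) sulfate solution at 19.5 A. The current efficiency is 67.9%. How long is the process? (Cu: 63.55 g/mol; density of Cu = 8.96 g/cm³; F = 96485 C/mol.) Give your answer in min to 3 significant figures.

3.60 min

Plated area = 4.40 × 4.87 = 21.43 cm²
Volume = 21.43 × 49.0×10⁻⁴ cm = 0.1050 cm³
m(Cu) = 0.1050 × 8.96 = 0.9408 g
n(Cu) = 0.9408 / 63.55 = 0.01480 mol; n(e⁻) = 2 × 0.01480 = 0.02960 mol
Q = 0.02960 × 96485 / 0.679 = 4206 C
t = 4206 / 19.5 = 215.7 s = 3.60 min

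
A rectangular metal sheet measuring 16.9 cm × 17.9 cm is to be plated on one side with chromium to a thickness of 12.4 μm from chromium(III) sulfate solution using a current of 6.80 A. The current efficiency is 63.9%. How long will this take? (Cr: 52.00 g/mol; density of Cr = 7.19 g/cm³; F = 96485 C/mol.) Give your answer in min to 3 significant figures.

57.6 min

Plated area = 16.9 × 17.9 = 302.5 cm²
Volume = 302.5 × 12.4×10⁻⁴ cm = 0.3751 cm³
m(Cr) = 0.3751 × 7.19 = 2.697 g
n(Cr) = 2.697 / 52.00 = 0.05187 mol; n(e⁻) = 3 × 0.05187 = 0.1556 mol
Q = 0.1556 × 96485 / 0.639 = 23490 C
t = 23490 / 6.80 = 3454 s = 57.6 min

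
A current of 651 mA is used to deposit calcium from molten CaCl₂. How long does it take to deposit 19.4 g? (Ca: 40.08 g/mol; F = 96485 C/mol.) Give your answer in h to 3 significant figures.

39.9 h

n(Ca) = 19.4 / 40.08 = 0.4840 mol
Ca²⁺ + 2e⁻ → Ca, so n(e⁻) = 2 × 0.4840 = 0.9680 mol
Q = 0.9680 × 96485 = 93400 C
t = Q / I = 93400 / 0.651 = 1.435×10^5 s = 39.9 h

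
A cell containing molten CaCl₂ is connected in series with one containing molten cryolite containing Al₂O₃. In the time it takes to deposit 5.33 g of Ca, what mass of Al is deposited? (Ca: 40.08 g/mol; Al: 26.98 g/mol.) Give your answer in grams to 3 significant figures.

n(Ca) = 5.33 / 40.08 = 0.1330 mol
Ca²⁺ + 2e⁻ → Ca, so n(e⁻) = 2 × 0.1330 = 0.2660 mol
Same current for the same time ⇒ same n(e⁻) = 0.2660 mol in both cells.
Al³⁺ + 3e⁻ → Al, so n(Al) = 0.2660 / 3 = 0.08867 mol
m(Al) = 0.08867 × 26.98 = 2.39 g

2.39 g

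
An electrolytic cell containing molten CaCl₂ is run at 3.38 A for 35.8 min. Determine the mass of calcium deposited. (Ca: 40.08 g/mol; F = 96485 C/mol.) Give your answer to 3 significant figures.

Q = 3.38 A × 2148 s = 7260 C
Moles of electrons = 7260 / 96485 = 0.07524 mol
Ca²⁺ + 2e⁻ → Ca, so n(Ca) = 0.07524 / 2 = 0.03762 mol
m = 0.03762 × 40.08 = 1.51 g

1.51 g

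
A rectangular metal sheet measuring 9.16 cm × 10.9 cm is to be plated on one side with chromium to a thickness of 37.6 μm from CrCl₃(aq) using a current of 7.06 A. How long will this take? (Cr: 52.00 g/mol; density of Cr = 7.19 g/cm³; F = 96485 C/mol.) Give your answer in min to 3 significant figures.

Plated area = 9.16 × 10.9 = 99.84 cm²
Volume = 99.84 × 37.6×10⁻⁴ cm = 0.3754 cm³
m(Cr) = 0.3754 × 7.19 = 2.699 g
n(Cr) = 2.699 / 52.00 = 0.05190 mol; n(e⁻) = 3 × 0.05190 = 0.1557 mol
Q = 0.1557 × 96485 = 15020 C
t = 15020 / 7.06 = 2127 s = 35.5 min

35.5 min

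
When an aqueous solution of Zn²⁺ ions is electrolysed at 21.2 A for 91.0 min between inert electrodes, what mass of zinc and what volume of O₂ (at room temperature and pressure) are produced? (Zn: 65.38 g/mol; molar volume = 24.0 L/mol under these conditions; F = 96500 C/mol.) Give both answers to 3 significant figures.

39.2 g Zn; 7.20 L O₂

Q = 21.2 × 5460 = 1.158×10^5 C; n(e⁻) = 1.158×10^5 / 96500 = 1.200 mol
Cathode: Zn²⁺ + 2e⁻ → Zn → n(Zn) = 1.200/2 = 0.6000 mol → 39.2 g
Anode: 2H₂O → O₂ + 4H⁺ + 4e⁻ → n(O₂) = 1.200/4 = 0.3000 mol → 7.20 L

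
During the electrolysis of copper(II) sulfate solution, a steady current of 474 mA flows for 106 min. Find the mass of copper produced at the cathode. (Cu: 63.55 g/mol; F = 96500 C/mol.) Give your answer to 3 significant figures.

Q = 0.474 A × 6360 s = 3015 C
Moles of electrons = 3015 / 96500 = 0.03124 mol
Cu²⁺ + 2e⁻ → Cu, so n(Cu) = 0.03124 / 2 = 0.01562 mol
m = 0.01562 × 63.55 = 0.993 g

0.993 g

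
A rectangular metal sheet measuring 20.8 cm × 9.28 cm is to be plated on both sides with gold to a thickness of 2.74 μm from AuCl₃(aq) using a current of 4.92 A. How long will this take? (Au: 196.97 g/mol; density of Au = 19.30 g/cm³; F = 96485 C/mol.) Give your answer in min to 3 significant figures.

Plated area = 2 × 20.8 × 9.28 = 386.0 cm²
Volume = 386.0 × 2.74×10⁻⁴ cm = 0.1058 cm³
m(Au) = 0.1058 × 19.30 = 2.042 g
n(Au) = 2.042 / 196.97 = 0.01037 mol; n(e⁻) = 3 × 0.01037 = 0.03111 mol
Q = 0.03111 × 96485 = 3002 C
t = 3002 / 4.92 = 610.2 s = 10.2 min

10.2 min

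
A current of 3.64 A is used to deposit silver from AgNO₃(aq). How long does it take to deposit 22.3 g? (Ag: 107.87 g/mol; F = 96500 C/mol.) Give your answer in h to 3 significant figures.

n(Ag) = 22.3 / 107.87 = 0.2067 mol
Ag⁺ + e⁻ → Ag, so n(e⁻) = 0.2067 mol
Q = 0.2067 × 96500 = 19950 C
t = Q / I = 19950 / 3.64 = 5481 s = 1.52 h

1.52 h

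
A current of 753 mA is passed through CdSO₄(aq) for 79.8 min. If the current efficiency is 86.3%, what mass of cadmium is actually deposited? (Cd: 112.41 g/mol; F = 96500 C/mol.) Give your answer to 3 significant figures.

1.81 g

Q = 0.753 × 4788 = 3605 C
n(e⁻) = 3605 / 96500 = 0.03736 mol
Cd²⁺ + 2e⁻ → Cd, so theoretical m(Cd) = 0.01868 × 112.41 = 2.100 g
Actual mass = 86.3% × 2.100 = 1.81 g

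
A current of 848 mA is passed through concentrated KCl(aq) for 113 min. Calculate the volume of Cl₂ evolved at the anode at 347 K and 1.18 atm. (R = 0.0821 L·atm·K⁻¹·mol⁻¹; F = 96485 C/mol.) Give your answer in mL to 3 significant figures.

719 mL

Charge passed = 0.848 × 6780 = 5749 C
n(e⁻) = Q/F = 5749/96485 = 0.05958 mol
2Cl⁻ → Cl₂ + 2e⁻, so n(Cl₂) = 0.05958 / 2 = 0.02979 mol
V = nRT/P = 0.02979 × 0.0821 × 347 / 1.18 = 0.7192 L
= 719 mL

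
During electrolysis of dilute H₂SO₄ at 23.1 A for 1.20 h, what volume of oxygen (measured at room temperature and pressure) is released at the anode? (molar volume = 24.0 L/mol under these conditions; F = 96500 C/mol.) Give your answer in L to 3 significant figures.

Q = It = 23.1 × 4320 = 99790 C
n(e⁻) = 99790 / 96500 = 1.034 mol
2H₂O → O₂ + 4H⁺ + 4e⁻, so n(O₂) = 1.034 / 4 = 0.2585 mol
V = 0.2585 × 24.0 = 6.204 L

6.20 L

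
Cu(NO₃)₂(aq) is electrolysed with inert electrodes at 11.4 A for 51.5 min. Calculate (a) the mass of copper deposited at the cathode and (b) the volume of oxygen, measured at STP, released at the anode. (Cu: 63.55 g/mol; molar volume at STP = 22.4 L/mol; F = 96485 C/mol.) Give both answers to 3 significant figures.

11.6 g Cu; 2.04 L O₂

Q = 11.4 × 3090 = 35230 C; n(e⁻) = 35230 / 96485 = 0.3651 mol
Cathode: Cu²⁺ + 2e⁻ → Cu → n(Cu) = 0.3651/2 = 0.1826 mol → 11.6 g
Anode: 2H₂O → O₂ + 4H⁺ + 4e⁻ → n(O₂) = 0.3651/4 = 0.09128 mol → 2.04 L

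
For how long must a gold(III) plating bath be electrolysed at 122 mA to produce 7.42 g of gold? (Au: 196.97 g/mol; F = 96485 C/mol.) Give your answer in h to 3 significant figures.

n(Au) = 7.42 / 196.97 = 0.03767 mol
Au³⁺ + 3e⁻ → Au, so n(e⁻) = 3 × 0.03767 = 0.1130 mol
Q = 0.1130 × 96485 = 10900 C
t = Q / I = 10900 / 0.122 = 89340 s = 24.8 h

24.8 h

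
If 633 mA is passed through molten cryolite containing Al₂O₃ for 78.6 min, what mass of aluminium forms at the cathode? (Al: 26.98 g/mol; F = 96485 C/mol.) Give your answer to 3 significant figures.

Q = It = 0.633 × 4716 = 2985 C
n(e⁻) = Q/F = 2985/96485 = 0.03094 mol
Al³⁺ + 3e⁻ → Al, so n(Al) = 0.03094 / 3 = 0.01031 mol
m = 0.01031 × 26.98 = 0.278 g

0.278 g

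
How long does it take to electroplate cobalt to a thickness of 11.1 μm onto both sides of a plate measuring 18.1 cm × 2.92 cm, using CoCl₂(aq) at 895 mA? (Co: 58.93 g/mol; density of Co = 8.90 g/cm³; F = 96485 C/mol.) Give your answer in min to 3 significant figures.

63.7 min

Plated area = 2 × 18.1 × 2.92 = 105.7 cm²
Volume = 105.7 × 11.1×10⁻⁴ cm = 0.1173 cm³
m(Co) = 0.1173 × 8.90 = 1.044 g
n(Co) = 1.044 / 58.93 = 0.01772 mol; n(e⁻) = 2 × 0.01772 = 0.03544 mol
Q = 0.03544 × 96485 = 3419 C
t = 3419 / 0.895 = 3820 s = 63.7 min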